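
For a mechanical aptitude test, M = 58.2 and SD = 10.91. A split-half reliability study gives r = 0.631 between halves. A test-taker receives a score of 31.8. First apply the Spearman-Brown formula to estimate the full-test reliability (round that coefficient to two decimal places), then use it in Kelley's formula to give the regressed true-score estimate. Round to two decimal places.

37.87

Spearman-Brown: ρ = 2r/(1 + r) = 2(0.631)/(1 + 0.631) = 1.2620/1.631 = 0.7738 → 0.77
T̂ = 0.77(31.8) + 0.23(58.2) = 24.486 + 13.386 = 37.872 → 37.87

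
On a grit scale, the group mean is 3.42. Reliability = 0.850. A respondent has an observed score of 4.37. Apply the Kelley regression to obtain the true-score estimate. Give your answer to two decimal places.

4.23

Kelley's formula gives T̂ = 0.850·4.37 + 0.150·3.42 = 3.71450 + 0.51300 = 4.228.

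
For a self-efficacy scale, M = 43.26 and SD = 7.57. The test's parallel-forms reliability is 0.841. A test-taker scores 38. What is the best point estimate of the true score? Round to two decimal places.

Weight the observed score by reliability and the mean by (1 − reliability): T̂ = 0.841·38 + 0.159·43.26 = 31.958 + 6.87834 = 38.836.

38.84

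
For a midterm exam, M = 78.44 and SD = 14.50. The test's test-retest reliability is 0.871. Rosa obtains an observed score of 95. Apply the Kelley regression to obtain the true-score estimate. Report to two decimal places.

92.86

T̂ = 0.871(95) + 0.129(78.44) = 82.745 + 10.11876 = 92.864 → 92.86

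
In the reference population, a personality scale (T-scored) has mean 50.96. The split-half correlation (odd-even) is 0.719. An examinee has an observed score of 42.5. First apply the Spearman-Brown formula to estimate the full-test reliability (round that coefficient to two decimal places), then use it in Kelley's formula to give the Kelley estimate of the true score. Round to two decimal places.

Spearman-Brown: ρ = 2r/(1 + r) = 2(0.719)/(1 + 0.719) = 1.4380/1.719 = 0.8365 → 0.84
Kelley's formula gives T̂ = 0.84·42.5 + 0.16·50.96 = 35.700 + 8.1536 = 43.854.

43.85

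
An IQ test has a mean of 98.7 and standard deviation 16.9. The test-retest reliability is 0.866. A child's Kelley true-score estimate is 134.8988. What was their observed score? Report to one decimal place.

T̂ = ρX + (1 − ρ)μ  ⇒  X = (T̂ − (1 − ρ)μ) / ρ
X = (134.8988 − 0.134 × 98.7) / 0.866 = (134.8988 − 13.2258) / 0.866 = 121.6730 / 0.866 = 140.500

140.5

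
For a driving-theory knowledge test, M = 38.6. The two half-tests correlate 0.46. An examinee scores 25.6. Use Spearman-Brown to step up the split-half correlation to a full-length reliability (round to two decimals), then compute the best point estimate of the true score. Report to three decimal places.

Spearman-Brown: ρ = 2r/(1 + r) = 2(0.46)/(1 + 0.46) = 0.920/1.46 = 0.6301 → 0.63
T̂ = ρX + (1 − ρ)μ
  = 0.63 × 25.6 + 0.37 × 38.6
  = 16.128 + 14.282
  = 30.4100
  ≈ 30.410

30.410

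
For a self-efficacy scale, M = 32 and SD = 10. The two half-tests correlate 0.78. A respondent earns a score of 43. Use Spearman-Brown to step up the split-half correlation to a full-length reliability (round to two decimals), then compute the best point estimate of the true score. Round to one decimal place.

41.7

Spearman-Brown: ρ = 2r/(1 + r) = 2(0.78)/(1 + 0.78) = 1.560/1.78 = 0.8764 → 0.88
Regress the observed score toward the mean by the unreliability: T̂ = 0.88·43 + 0.12·32 = 37.84 + 3.84 = 41.68.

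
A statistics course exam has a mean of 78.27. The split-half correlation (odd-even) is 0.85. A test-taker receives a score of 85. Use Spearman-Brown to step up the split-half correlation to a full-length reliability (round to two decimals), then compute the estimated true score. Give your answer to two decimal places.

84.46

Spearman-Brown: ρ = 2r/(1 + r) = 2(0.85)/(1 + 0.85) = 1.700/1.85 = 0.9189 → 0.92
T̂ = 0.92(85) + 0.08(78.27) = 78.20 + 6.2616 = 84.462 → 84.46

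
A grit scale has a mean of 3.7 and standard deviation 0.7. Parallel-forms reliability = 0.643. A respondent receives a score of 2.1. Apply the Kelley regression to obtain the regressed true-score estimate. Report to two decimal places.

2.67

T̂ = 0.643(2.1) + 0.357(3.7) = 1.3503 + 1.3209 = 2.671 → 2.67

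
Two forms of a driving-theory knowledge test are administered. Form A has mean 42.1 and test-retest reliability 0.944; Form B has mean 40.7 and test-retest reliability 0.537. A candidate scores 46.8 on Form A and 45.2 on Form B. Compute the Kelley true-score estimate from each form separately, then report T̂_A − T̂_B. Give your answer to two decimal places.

T̂_A = 0.944(46.8) + 0.056(42.1) = 46.5368
T̂_B = 0.537(45.2) + 0.463(40.7) = 43.1165
T̂_A − T̂_B = 3.4203

3.42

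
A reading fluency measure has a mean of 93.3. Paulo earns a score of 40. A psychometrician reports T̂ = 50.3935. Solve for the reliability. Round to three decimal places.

0.805

T̂ = ρX + (1 − ρ)μ  ⇒  T̂ − μ = ρ(X − μ)
ρ = (T̂ − μ)/(X − μ) = (50.3935 − 93.3) / (40 − 93.3) = -42.9065 / -53.3 = 0.80500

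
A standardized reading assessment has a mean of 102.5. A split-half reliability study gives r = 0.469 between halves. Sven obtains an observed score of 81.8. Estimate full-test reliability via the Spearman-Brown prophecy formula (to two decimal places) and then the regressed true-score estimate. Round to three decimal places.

Spearman-Brown: ρ = 2r/(1 + r) = 2(0.469)/(1 + 0.469) = 0.9380/1.469 = 0.6385 → 0.64
T̂ = 0.64(81.8) + 0.36(102.5) = 52.352 + 36.900 = 89.2520 → 89.252

89.252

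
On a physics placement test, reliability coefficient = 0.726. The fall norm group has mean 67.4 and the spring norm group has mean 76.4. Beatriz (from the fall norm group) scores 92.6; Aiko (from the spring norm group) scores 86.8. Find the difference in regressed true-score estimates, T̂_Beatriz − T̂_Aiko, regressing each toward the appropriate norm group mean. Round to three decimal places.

T̂_Beatriz = 0.726(92.6) + 0.274(67.4) = 85.69520
T̂_Aiko = 0.726(86.8) + 0.274(76.4) = 83.95040
Difference = 85.69520 − 83.95040 = 1.74480

1.745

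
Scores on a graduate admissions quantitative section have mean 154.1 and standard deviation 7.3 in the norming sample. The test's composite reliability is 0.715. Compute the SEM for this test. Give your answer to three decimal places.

3.897

SEM = SD · √(1 − ρ) = 7.3 × √0.285 = 7.3 × 0.5339 = 3.8971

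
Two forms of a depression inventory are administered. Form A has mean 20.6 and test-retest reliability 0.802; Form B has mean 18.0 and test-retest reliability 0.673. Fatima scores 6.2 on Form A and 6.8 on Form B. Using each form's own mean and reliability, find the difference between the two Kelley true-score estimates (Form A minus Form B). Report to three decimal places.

T̂_A = 0.802(6.2) + 0.198(20.6) = 9.05120
T̂_B = 0.673(6.8) + 0.327(18.0) = 10.46240
T̂_A − T̂_B = -1.41120

-1.411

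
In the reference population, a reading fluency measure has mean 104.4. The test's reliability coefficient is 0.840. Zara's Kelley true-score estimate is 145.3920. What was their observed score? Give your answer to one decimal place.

T̂ = ρX + (1 − ρ)μ  ⇒  X = (T̂ − (1 − ρ)μ) / ρ
X = (145.3920 − 0.160 × 104.4) / 0.840 = (145.3920 − 16.7040) / 0.840 = 128.6880 / 0.840 = 153.200

153.2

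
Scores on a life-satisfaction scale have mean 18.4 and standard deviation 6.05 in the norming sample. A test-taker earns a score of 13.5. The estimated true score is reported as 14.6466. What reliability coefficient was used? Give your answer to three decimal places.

T̂ = ρX + (1 − ρ)μ  ⇒  T̂ − μ = ρ(X − μ)
ρ = (T̂ − μ)/(X − μ) = (14.6466 − 18.4) / (13.5 − 18.4) = -3.7534 / -4.9 = 0.76600

0.766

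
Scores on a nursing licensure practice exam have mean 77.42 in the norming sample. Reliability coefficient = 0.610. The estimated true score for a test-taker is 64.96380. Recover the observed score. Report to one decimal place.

T̂ = ρX + (1 − ρ)μ  ⇒  X = (T̂ − (1 − ρ)μ) / ρ
X = (64.96380 − 0.390 × 77.42) / 0.610 = (64.96380 − 30.19380) / 0.610 = 34.77000 / 0.610 = 57.000

57.0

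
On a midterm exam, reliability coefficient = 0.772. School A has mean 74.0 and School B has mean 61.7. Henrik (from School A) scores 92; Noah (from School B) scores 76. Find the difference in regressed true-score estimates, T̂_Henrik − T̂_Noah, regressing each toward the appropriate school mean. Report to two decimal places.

T̂_Henrik = 0.772(92) + 0.228(74.0) = 87.8960
T̂_Noah = 0.772(76) + 0.228(61.7) = 72.7396
Difference = 87.8960 − 72.7396 = 15.1564

15.16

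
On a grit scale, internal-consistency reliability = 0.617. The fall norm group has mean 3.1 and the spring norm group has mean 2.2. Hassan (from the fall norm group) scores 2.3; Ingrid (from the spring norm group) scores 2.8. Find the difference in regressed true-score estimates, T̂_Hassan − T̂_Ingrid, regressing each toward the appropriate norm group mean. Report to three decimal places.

T̂_Hassan = 0.617(2.3) + 0.383(3.1) = 2.60640
T̂_Ingrid = 0.617(2.8) + 0.383(2.2) = 2.57020
Difference = 2.60640 − 2.57020 = 0.03620

0.036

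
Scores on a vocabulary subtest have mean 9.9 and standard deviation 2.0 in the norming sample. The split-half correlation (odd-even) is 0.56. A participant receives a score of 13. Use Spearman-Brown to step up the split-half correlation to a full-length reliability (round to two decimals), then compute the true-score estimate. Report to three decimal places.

12.132

Spearman-Brown: ρ = 2r/(1 + r) = 2(0.56)/(1 + 0.56) = 1.120/1.56 = 0.7179 → 0.72
T̂ = ρX + (1 − ρ)μ
  = 0.72 × 13 + 0.28 × 9.9
  = 9.36 + 2.772
  = 12.1320
  ≈ 12.132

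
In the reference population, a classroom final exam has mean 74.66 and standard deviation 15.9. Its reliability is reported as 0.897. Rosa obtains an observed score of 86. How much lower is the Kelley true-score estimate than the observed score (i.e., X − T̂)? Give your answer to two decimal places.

T̂ = ρX + (1 − ρ)μ
  = 0.897 × 86 + 0.103 × 74.66
  = 77.142 + 7.68998
  = 84.8320
  ≈ 84.832
X − T̂ = 86 − 84.832 = 1.168 → 1.17

1.17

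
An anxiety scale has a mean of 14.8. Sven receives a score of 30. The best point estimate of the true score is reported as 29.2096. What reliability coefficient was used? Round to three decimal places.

T̂ = ρX + (1 − ρ)μ  ⇒  T̂ − μ = ρ(X − μ)
ρ = (T̂ − μ)/(X − μ) = (29.2096 − 14.8) / (30 − 14.8) = 14.4096 / 15.2 = 0.94800

0.948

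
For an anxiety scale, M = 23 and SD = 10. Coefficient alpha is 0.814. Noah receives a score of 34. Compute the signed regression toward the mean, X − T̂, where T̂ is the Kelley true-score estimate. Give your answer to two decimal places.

T̂ = 0.814(34) + 0.186(23) = 27.676 + 4.278 = 31.9540 → 31.954
X − T̂ = 34 − 31.954 = 2.046 → 2.05

2.05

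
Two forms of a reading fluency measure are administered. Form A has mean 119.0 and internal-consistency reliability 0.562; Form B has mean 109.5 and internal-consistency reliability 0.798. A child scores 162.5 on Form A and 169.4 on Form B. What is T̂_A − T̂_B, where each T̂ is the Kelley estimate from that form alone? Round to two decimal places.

-13.85

T̂_A = 0.562(162.5) + 0.438(119.0) = 143.4470
T̂_B = 0.798(169.4) + 0.202(109.5) = 157.3002
T̂_A − T̂_B = -13.8532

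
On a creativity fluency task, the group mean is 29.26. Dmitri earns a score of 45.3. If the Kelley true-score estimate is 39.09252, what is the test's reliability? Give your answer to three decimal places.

T̂ = ρX + (1 − ρ)μ  ⇒  T̂ − μ = ρ(X − μ)
ρ = (T̂ − μ)/(X − μ) = (39.09252 − 29.26) / (45.3 − 29.26) = 9.83252 / 16.04 = 0.61300

0.613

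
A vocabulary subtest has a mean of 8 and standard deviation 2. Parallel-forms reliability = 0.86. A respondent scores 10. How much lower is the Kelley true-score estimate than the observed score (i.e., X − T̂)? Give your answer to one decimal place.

T̂ = ρX + (1 − ρ)μ
  = 0.86 × 10 + 0.14 × 8
  = 8.60 + 1.12
  = 9.720
  ≈ 9.72
X − T̂ = 10 − 9.72 = 0.28 → 0.3

0.3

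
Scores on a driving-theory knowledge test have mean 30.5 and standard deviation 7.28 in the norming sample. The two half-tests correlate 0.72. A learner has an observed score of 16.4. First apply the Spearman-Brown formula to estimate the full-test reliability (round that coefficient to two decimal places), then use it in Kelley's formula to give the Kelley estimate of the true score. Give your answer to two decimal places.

Spearman-Brown: ρ = 2r/(1 + r) = 2(0.72)/(1 + 0.72) = 1.440/1.72 = 0.8372 → 0.84
T̂ = ρX + (1 − ρ)μ
  = 0.84 × 16.4 + 0.16 × 30.5
  = 13.776 + 4.880
  = 18.656
  ≈ 18.66

18.66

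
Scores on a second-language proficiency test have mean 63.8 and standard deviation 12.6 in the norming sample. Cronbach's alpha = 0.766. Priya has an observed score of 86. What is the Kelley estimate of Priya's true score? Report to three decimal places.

80.805

T̂ = ρX + (1 − ρ)μ
  = 0.766 × 86 + 0.234 × 63.8
  = 65.876 + 14.9292
  = 80.8052
  ≈ 80.805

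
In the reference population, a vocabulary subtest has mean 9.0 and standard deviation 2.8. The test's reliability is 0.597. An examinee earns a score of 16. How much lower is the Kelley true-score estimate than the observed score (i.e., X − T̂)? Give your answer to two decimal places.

2.82

Weight the observed score by reliability and the mean by (1 − reliability): T̂ = 0.597·16 + 0.403·9.0 = 9.552 + 3.6270 = 13.1790.
X − T̂ = 16 − 13.179 = 2.821 → 2.82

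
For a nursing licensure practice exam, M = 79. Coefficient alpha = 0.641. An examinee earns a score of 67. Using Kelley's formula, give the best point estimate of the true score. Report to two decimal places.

71.31

Weight the observed score by reliability and the mean by (1 − reliability): T̂ = 0.641·67 + 0.359·79 = 42.947 + 28.361 = 71.308.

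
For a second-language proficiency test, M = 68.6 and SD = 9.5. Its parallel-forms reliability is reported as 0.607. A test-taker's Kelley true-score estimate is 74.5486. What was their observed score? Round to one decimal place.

T̂ = ρX + (1 − ρ)μ  ⇒  X = (T̂ − (1 − ρ)μ) / ρ
X = (74.5486 − 0.393 × 68.6) / 0.607 = (74.5486 − 26.9598) / 0.607 = 47.5888 / 0.607 = 78.400

78.4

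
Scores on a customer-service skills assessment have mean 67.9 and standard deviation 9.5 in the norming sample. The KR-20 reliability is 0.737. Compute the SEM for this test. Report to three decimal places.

4.872

SEM = SD · √(1 − ρ) = 9.5 × √0.263 = 9.5 × 0.5128 = 4.8719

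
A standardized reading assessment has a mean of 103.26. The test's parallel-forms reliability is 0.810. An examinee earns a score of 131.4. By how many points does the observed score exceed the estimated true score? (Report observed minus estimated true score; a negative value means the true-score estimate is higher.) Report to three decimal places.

5.347

Kelley's formula gives T̂ = 0.810·131.4 + 0.190·103.26 = 106.4340 + 19.61940 = 126.05340.
X − T̂ = 131.4 − 126.0534 = 5.3466 → 5.347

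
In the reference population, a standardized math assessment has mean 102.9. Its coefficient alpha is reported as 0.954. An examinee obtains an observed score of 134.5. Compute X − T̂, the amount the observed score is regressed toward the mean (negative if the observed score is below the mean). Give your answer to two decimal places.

Kelley's formula gives T̂ = 0.954·134.5 + 0.046·102.9 = 128.3130 + 4.7334 = 133.0464.
X − T̂ = 134.5 − 133.046 = 1.454 → 1.45

1.45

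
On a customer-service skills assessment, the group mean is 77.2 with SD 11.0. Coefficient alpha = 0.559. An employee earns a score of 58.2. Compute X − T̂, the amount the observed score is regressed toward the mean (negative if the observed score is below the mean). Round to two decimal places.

Kelley's formula gives T̂ = 0.559·58.2 + 0.441·77.2 = 32.5338 + 34.0452 = 66.5790.
X − T̂ = 58.2 − 66.579 = -8.379 → -8.38

-8.38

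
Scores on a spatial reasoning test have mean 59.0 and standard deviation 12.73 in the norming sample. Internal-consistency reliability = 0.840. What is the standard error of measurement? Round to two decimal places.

SEM = SD · √(1 − ρ) = 12.73 × √0.160 = 12.73 × 0.4000 = 5.092

5.09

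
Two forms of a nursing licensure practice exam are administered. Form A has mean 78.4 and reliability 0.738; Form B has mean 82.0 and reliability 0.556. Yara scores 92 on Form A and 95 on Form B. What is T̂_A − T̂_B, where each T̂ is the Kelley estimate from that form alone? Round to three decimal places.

T̂_A = 0.738(92) + 0.262(78.4) = 88.43680
T̂_B = 0.556(95) + 0.444(82.0) = 89.22800
T̂_A − T̂_B = -0.79120

-0.791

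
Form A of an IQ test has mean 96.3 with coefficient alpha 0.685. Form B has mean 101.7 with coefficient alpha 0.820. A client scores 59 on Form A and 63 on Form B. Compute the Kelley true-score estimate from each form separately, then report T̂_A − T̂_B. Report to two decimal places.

0.78

T̂_A = 0.685(59) + 0.315(96.3) = 70.7495
T̂_B = 0.820(63) + 0.180(101.7) = 69.9660
T̂_A − T̂_B = 0.7835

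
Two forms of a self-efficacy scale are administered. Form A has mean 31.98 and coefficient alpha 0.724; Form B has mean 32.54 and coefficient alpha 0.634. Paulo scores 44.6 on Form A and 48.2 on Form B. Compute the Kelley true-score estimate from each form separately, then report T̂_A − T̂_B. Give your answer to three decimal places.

T̂_A = 0.724(44.6) + 0.276(31.98) = 41.11688
T̂_B = 0.634(48.2) + 0.366(32.54) = 42.46844
T̂_A − T̂_B = -1.35156

-1.352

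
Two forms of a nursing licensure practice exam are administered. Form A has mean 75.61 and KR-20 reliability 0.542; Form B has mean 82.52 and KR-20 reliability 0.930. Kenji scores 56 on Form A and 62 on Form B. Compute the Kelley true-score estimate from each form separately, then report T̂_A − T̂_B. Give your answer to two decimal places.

T̂_A = 0.542(56) + 0.458(75.61) = 64.9814
T̂_B = 0.930(62) + 0.070(82.52) = 63.4364
T̂_A − T̂_B = 1.5450

1.54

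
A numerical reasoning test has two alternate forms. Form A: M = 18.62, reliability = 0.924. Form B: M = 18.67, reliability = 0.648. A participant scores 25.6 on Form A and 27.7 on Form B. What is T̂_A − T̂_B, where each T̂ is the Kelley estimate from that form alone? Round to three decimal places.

T̂_A = 0.924(25.6) + 0.076(18.62) = 25.06952
T̂_B = 0.648(27.7) + 0.352(18.67) = 24.52144
T̂_A − T̂_B = 0.54808

0.548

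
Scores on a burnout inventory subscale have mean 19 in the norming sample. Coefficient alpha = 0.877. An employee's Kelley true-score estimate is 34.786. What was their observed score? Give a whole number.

37

T̂ = ρX + (1 − ρ)μ  ⇒  X = (T̂ − (1 − ρ)μ) / ρ
X = (34.786 − 0.123 × 19) / 0.877 = (34.786 − 2.337) / 0.877 = 32.449 / 0.877 = 37.00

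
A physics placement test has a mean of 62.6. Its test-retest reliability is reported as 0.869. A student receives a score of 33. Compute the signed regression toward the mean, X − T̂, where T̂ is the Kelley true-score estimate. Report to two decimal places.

Weight the observed score by reliability and the mean by (1 − reliability): T̂ = 0.869·33 + 0.131·62.6 = 28.677 + 8.2006 = 36.8776.
X − T̂ = 33 − 36.878 = -3.878 → -3.88

-3.88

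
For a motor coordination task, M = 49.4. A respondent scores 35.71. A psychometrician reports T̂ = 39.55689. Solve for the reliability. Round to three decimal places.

T̂ = ρX + (1 − ρ)μ  ⇒  T̂ − μ = ρ(X − μ)
ρ = (T̂ − μ)/(X − μ) = (39.55689 − 49.4) / (35.71 − 49.4) = -9.84311 / -13.69 = 0.71900

0.719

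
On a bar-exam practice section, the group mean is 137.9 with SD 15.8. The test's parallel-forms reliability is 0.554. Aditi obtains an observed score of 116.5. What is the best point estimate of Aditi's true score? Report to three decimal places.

Regress the observed score toward the mean by the unreliability: T̂ = 0.554·116.5 + 0.446·137.9 = 64.5410 + 61.5034 = 126.0444.

126.044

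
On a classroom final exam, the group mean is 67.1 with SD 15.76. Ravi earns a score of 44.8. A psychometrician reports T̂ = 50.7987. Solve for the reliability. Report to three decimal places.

T̂ = ρX + (1 − ρ)μ  ⇒  T̂ − μ = ρ(X − μ)
ρ = (T̂ − μ)/(X − μ) = (50.7987 − 67.1) / (44.8 − 67.1) = -16.3013 / -22.3 = 0.73100

0.731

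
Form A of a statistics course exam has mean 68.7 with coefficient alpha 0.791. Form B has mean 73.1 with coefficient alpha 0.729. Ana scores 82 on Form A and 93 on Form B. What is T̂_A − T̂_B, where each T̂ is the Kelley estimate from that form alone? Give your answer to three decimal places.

T̂_A = 0.791(82) + 0.209(68.7) = 79.22030
T̂_B = 0.729(93) + 0.271(73.1) = 87.60710
T̂_A − T̂_B = -8.38680

-8.387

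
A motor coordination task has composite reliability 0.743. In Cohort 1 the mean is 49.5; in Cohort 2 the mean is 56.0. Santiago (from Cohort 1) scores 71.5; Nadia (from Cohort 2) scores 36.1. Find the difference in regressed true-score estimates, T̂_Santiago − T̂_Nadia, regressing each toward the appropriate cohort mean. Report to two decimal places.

T̂_Santiago = 0.743(71.5) + 0.257(49.5) = 65.8460
T̂_Nadia = 0.743(36.1) + 0.257(56.0) = 41.2143
Difference = 65.8460 − 41.2143 = 24.6317

24.63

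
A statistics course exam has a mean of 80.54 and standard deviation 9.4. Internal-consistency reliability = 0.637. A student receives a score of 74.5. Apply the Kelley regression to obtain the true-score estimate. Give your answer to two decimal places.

Kelley's formula gives T̂ = 0.637·74.5 + 0.363·80.54 = 47.4565 + 29.23602 = 76.693.

76.69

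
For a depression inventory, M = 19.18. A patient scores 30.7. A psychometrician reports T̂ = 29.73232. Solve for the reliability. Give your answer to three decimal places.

0.916

T̂ = ρX + (1 − ρ)μ  ⇒  T̂ − μ = ρ(X − μ)
ρ = (T̂ − μ)/(X − μ) = (29.73232 − 19.18) / (30.7 − 19.18) = 10.55232 / 11.52 = 0.91600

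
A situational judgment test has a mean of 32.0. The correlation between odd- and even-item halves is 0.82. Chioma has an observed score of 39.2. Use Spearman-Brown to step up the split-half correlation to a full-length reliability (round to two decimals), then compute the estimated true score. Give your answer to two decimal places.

Spearman-Brown: ρ = 2r/(1 + r) = 2(0.82)/(1 + 0.82) = 1.640/1.82 = 0.9011 → 0.90
T̂ = 0.90(39.2) + 0.10(32.0) = 35.280 + 3.200 = 38.480 → 38.48

38.48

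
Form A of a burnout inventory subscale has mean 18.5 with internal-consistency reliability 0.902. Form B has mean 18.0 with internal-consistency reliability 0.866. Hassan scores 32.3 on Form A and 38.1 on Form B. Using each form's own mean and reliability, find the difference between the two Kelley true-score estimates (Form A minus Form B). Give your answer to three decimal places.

-4.459

T̂_A = 0.902(32.3) + 0.098(18.5) = 30.94760
T̂_B = 0.866(38.1) + 0.134(18.0) = 35.40660
T̂_A − T̂_B = -4.45900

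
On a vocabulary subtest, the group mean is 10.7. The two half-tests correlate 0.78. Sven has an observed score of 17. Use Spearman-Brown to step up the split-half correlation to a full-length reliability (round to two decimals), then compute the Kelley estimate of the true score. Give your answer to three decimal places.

Spearman-Brown: ρ = 2r/(1 + r) = 2(0.78)/(1 + 0.78) = 1.560/1.78 = 0.8764 → 0.88
T̂ = 0.88(17) + 0.12(10.7) = 14.96 + 1.284 = 16.2440 → 16.244

16.244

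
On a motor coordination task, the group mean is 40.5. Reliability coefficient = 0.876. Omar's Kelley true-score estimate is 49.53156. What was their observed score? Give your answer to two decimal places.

T̂ = ρX + (1 − ρ)μ  ⇒  X = (T̂ − (1 − ρ)μ) / ρ
X = (49.53156 − 0.124 × 40.5) / 0.876 = (49.53156 − 5.0220) / 0.876 = 44.50956 / 0.876 = 50.8100

50.81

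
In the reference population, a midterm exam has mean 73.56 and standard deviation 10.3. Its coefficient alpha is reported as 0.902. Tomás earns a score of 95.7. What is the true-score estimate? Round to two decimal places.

T̂ = ρX + (1 − ρ)μ
  = 0.902 × 95.7 + 0.098 × 73.56
  = 86.3214 + 7.20888
  = 93.530
  ≈ 93.53

93.53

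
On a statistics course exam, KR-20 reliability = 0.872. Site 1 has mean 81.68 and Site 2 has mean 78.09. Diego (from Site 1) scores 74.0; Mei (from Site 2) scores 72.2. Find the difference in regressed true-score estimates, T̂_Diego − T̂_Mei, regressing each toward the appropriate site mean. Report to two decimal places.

2.03

T̂_Diego = 0.872(74.0) + 0.128(81.68) = 74.9830
T̂_Mei = 0.872(72.2) + 0.128(78.09) = 72.9539
Difference = 74.9830 − 72.9539 = 2.0291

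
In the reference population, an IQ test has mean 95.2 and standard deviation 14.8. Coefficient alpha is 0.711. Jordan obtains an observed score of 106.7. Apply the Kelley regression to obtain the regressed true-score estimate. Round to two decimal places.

T̂ = 0.711(106.7) + 0.289(95.2) = 75.8637 + 27.5128 = 103.376 → 103.38

103.38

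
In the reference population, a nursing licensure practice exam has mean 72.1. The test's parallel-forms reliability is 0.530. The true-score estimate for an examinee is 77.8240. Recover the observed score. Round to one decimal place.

82.9

T̂ = ρX + (1 − ρ)μ  ⇒  X = (T̂ − (1 − ρ)μ) / ρ
X = (77.8240 − 0.470 × 72.1) / 0.530 = (77.8240 − 33.8870) / 0.530 = 43.9370 / 0.530 = 82.900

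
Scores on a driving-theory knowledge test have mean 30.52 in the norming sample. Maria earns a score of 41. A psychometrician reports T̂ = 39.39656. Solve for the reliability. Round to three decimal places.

T̂ = ρX + (1 − ρ)μ  ⇒  T̂ − μ = ρ(X − μ)
ρ = (T̂ − μ)/(X − μ) = (39.39656 − 30.52) / (41 − 30.52) = 8.87656 / 10.48 = 0.84700

0.847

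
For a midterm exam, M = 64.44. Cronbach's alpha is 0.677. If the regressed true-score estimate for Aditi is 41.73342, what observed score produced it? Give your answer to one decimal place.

30.9

T̂ = ρX + (1 − ρ)μ  ⇒  X = (T̂ − (1 − ρ)μ) / ρ
X = (41.73342 − 0.323 × 64.44) / 0.677 = (41.73342 − 20.81412) / 0.677 = 20.91930 / 0.677 = 30.900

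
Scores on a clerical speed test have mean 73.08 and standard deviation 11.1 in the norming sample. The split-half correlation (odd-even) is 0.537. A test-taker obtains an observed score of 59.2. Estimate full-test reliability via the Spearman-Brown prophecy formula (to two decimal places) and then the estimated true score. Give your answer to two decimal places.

63.36

Spearman-Brown: ρ = 2r/(1 + r) = 2(0.537)/(1 + 0.537) = 1.0740/1.537 = 0.6988 → 0.70
Kelley's formula gives T̂ = 0.70·59.2 + 0.30·73.08 = 41.440 + 21.9240 = 63.364.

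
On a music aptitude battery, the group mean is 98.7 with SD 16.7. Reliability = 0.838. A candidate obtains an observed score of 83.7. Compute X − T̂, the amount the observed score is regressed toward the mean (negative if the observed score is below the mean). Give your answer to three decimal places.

Weight the observed score by reliability and the mean by (1 − reliability): T̂ = 0.838·83.7 + 0.162·98.7 = 70.1406 + 15.9894 = 86.13000.
X − T̂ = 83.7 − 86.1300 = -2.4300 → -2.430

-2.430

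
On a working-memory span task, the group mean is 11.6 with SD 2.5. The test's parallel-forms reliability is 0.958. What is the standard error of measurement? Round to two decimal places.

SEM = SD · √(1 − ρ) = 2.5 × √0.042 = 2.5 × 0.2049 = 0.512

0.51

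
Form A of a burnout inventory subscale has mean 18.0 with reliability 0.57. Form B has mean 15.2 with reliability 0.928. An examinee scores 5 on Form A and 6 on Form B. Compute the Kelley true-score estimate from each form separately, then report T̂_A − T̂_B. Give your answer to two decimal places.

3.93

T̂_A = 0.57(5) + 0.43(18.0) = 10.5900
T̂_B = 0.928(6) + 0.072(15.2) = 6.6624
T̂_A − T̂_B = 3.9276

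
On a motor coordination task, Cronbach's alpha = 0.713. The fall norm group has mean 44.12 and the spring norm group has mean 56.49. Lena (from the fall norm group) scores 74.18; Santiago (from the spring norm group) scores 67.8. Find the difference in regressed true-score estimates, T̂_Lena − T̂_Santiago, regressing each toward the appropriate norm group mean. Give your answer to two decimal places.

1.00

T̂_Lena = 0.713(74.18) + 0.287(44.12) = 65.5528
T̂_Santiago = 0.713(67.8) + 0.287(56.49) = 64.5540
Difference = 65.5528 − 64.5540 = 0.9988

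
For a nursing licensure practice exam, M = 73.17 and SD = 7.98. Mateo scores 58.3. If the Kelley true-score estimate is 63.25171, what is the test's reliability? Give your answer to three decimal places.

T̂ = ρX + (1 − ρ)μ  ⇒  T̂ − μ = ρ(X − μ)
ρ = (T̂ − μ)/(X − μ) = (63.25171 − 73.17) / (58.3 − 73.17) = -9.91829 / -14.87 = 0.66700

0.667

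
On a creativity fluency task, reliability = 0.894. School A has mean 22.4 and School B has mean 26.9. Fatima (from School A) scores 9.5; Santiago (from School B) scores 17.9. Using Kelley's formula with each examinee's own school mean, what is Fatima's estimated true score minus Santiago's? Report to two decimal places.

T̂_Fatima = 0.894(9.5) + 0.106(22.4) = 10.8674
T̂_Santiago = 0.894(17.9) + 0.106(26.9) = 18.8540
Difference = 10.8674 − 18.8540 = -7.9866

-7.99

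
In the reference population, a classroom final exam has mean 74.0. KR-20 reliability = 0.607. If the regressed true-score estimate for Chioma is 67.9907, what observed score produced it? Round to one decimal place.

64.1

T̂ = ρX + (1 − ρ)μ  ⇒  X = (T̂ − (1 − ρ)μ) / ρ
X = (67.9907 − 0.393 × 74.0) / 0.607 = (67.9907 − 29.0820) / 0.607 = 38.9087 / 0.607 = 64.100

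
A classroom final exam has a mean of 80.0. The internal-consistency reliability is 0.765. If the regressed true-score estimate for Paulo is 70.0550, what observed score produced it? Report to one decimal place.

T̂ = ρX + (1 − ρ)μ  ⇒  X = (T̂ − (1 − ρ)μ) / ρ
X = (70.0550 − 0.235 × 80.0) / 0.765 = (70.0550 − 18.8000) / 0.765 = 51.2550 / 0.765 = 67.000

67.0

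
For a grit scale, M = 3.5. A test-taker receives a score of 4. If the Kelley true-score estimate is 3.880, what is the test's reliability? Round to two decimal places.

0.76

T̂ = ρX + (1 − ρ)μ  ⇒  T̂ − μ = ρ(X − μ)
ρ = (T̂ − μ)/(X − μ) = (3.880 − 3.5) / (4 − 3.5) = 0.380 / 0.5 = 0.7600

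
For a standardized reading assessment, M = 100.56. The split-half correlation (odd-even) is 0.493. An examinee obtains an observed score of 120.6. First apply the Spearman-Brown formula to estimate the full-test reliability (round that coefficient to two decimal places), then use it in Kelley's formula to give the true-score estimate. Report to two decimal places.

Spearman-Brown: ρ = 2r/(1 + r) = 2(0.493)/(1 + 0.493) = 0.9860/1.493 = 0.6604 → 0.66
T̂ = ρX + (1 − ρ)μ
  = 0.66 × 120.6 + 0.34 × 100.56
  = 79.596 + 34.1904
  = 113.786
  ≈ 113.79

113.79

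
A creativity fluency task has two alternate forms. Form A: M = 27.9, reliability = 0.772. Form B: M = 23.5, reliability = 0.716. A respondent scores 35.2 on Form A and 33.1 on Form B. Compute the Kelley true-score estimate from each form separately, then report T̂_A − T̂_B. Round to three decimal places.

T̂_A = 0.772(35.2) + 0.228(27.9) = 33.53560
T̂_B = 0.716(33.1) + 0.284(23.5) = 30.37360
T̂_A − T̂_B = 3.16200

3.162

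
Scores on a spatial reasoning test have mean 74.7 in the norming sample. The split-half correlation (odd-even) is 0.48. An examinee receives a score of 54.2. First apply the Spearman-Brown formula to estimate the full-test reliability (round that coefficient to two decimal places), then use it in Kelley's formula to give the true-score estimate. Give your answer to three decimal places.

Spearman-Brown: ρ = 2r/(1 + r) = 2(0.48)/(1 + 0.48) = 0.960/1.48 = 0.6486 → 0.65
T̂ = ρX + (1 − ρ)μ
  = 0.65 × 54.2 + 0.35 × 74.7
  = 35.230 + 26.145
  = 61.3750
  ≈ 61.375

61.375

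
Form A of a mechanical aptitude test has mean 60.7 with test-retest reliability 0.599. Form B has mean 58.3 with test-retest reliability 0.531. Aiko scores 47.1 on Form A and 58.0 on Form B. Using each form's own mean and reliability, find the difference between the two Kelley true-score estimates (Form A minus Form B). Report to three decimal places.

-5.587

T̂_A = 0.599(47.1) + 0.401(60.7) = 52.55360
T̂_B = 0.531(58.0) + 0.469(58.3) = 58.14070
T̂_A − T̂_B = -5.58710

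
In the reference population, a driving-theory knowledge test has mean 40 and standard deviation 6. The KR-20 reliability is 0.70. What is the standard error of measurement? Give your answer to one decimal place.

3.3

SEM = SD · √(1 − ρ) = 6 × √0.30 = 6 × 0.5477 = 3.286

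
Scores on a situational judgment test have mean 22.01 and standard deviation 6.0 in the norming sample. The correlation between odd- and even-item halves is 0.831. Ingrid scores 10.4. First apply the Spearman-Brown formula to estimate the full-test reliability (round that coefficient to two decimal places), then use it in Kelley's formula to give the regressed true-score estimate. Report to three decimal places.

Spearman-Brown: ρ = 2r/(1 + r) = 2(0.831)/(1 + 0.831) = 1.6620/1.831 = 0.9077 → 0.91
T̂ = 0.91(10.4) + 0.09(22.01) = 9.464 + 1.9809 = 11.4449 → 11.445

11.445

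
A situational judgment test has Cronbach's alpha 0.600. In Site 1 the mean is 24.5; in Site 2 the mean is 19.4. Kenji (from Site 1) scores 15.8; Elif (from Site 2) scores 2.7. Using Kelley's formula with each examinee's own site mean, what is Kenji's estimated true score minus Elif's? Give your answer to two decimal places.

9.90

T̂_Kenji = 0.600(15.8) + 0.400(24.5) = 19.2800
T̂_Elif = 0.600(2.7) + 0.400(19.4) = 9.3800
Difference = 19.2800 − 9.3800 = 9.9000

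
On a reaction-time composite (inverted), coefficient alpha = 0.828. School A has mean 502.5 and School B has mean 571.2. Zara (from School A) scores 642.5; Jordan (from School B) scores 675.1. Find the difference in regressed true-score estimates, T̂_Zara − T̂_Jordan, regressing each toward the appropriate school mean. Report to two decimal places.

T̂_Zara = 0.828(642.5) + 0.172(502.5) = 618.4200
T̂_Jordan = 0.828(675.1) + 0.172(571.2) = 657.2292
Difference = 618.4200 − 657.2292 = -38.8092

-38.81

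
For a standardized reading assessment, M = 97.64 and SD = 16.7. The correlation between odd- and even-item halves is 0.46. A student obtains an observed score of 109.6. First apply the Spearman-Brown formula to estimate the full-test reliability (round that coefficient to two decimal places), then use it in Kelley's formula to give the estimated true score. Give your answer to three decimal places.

105.175

Spearman-Brown: ρ = 2r/(1 + r) = 2(0.46)/(1 + 0.46) = 0.920/1.46 = 0.6301 → 0.63
Regress the observed score toward the mean by the unreliability: T̂ = 0.63·109.6 + 0.37·97.64 = 69.048 + 36.1268 = 105.1748.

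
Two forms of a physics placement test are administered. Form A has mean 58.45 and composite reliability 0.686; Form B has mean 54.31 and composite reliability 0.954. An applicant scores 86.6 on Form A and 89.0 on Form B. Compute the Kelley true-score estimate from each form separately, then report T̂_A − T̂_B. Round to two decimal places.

T̂_A = 0.686(86.6) + 0.314(58.45) = 77.7609
T̂_B = 0.954(89.0) + 0.046(54.31) = 87.4043
T̂_A − T̂_B = -9.6434

-9.64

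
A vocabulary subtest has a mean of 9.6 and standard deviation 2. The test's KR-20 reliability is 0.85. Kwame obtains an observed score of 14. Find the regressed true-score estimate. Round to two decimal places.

13.34

Weight the observed score by reliability and the mean by (1 − reliability): T̂ = 0.85·14 + 0.15·9.6 = 11.90 + 1.440 = 13.340.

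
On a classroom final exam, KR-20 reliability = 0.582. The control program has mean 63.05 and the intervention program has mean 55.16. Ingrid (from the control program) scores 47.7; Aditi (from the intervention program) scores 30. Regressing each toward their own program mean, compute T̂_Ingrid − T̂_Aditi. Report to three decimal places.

T̂_Ingrid = 0.582(47.7) + 0.418(63.05) = 54.11630
T̂_Aditi = 0.582(30) + 0.418(55.16) = 40.51688
Difference = 54.11630 − 40.51688 = 13.59942

13.599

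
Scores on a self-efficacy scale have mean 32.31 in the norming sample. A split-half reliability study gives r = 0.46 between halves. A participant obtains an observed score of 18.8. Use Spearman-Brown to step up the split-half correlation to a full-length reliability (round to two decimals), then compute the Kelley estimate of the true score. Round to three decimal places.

23.799

Spearman-Brown: ρ = 2r/(1 + r) = 2(0.46)/(1 + 0.46) = 0.920/1.46 = 0.6301 → 0.63
T̂ = 0.63(18.8) + 0.37(32.31) = 11.844 + 11.9547 = 23.7987 → 23.799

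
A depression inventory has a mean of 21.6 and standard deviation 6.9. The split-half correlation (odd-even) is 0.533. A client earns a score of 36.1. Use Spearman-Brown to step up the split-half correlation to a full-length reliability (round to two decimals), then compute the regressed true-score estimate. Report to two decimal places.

31.75

Spearman-Brown: ρ = 2r/(1 + r) = 2(0.533)/(1 + 0.533) = 1.0660/1.533 = 0.6954 → 0.70
T̂ = 0.70(36.1) + 0.30(21.6) = 25.270 + 6.480 = 31.750 → 31.75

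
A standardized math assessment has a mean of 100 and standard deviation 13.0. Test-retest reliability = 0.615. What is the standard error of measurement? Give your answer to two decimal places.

8.07

SEM = SD · √(1 − ρ) = 13.0 × √0.385 = 13.0 × 0.6205 = 8.066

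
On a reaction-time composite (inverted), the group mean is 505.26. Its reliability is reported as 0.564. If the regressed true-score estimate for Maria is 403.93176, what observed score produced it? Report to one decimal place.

T̂ = ρX + (1 − ρ)μ  ⇒  X = (T̂ − (1 − ρ)μ) / ρ
X = (403.93176 − 0.436 × 505.26) / 0.564 = (403.93176 − 220.29336) / 0.564 = 183.63840 / 0.564 = 325.600

325.6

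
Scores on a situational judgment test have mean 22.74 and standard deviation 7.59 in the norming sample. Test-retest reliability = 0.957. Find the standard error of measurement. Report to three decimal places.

1.574

SEM = SD · √(1 − ρ) = 7.59 × √0.043 = 7.59 × 0.2074 = 1.5739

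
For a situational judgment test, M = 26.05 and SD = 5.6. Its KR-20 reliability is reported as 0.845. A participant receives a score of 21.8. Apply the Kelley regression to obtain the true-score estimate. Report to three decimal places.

22.459

T̂ = 0.845(21.8) + 0.155(26.05) = 18.4210 + 4.03775 = 22.4587 → 22.459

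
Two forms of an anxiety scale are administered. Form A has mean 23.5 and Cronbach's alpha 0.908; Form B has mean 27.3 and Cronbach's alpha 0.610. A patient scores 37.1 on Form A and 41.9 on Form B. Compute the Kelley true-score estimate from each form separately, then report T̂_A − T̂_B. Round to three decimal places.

T̂_A = 0.908(37.1) + 0.092(23.5) = 35.84880
T̂_B = 0.610(41.9) + 0.390(27.3) = 36.20600
T̂_A − T̂_B = -0.35720

-0.357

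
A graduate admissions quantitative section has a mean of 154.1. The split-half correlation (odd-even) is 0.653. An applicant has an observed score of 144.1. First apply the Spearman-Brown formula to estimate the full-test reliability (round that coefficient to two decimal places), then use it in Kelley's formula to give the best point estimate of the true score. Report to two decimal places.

146.20

Spearman-Brown: ρ = 2r/(1 + r) = 2(0.653)/(1 + 0.653) = 1.3060/1.653 = 0.7901 → 0.79
T̂ = ρX + (1 − ρ)μ
  = 0.79 × 144.1 + 0.21 × 154.1
  = 113.839 + 32.361
  = 146.200
  ≈ 146.20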